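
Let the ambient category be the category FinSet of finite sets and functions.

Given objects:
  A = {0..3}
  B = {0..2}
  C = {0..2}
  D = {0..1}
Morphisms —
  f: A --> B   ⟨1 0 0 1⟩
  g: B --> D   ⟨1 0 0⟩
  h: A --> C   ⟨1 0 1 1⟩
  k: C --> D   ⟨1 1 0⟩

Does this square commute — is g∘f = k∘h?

Answer: DOES NOT COMMUTE

Derivation:
Path 1 = f;g:
  0 f-->1 g-->0
  1 f-->0 g-->1
  2 f-->0 g-->1
  3 f-->1 g-->0
  result₁ = ⟨0 1 1 0⟩
Path 2 = h;k:
  0 h-->1 k-->1
  1 h-->0 k-->1
  2 h-->1 k-->1
  3 h-->1 k-->1
  result₂ = ⟨1 1 1 1⟩
Equal? differ; not commutative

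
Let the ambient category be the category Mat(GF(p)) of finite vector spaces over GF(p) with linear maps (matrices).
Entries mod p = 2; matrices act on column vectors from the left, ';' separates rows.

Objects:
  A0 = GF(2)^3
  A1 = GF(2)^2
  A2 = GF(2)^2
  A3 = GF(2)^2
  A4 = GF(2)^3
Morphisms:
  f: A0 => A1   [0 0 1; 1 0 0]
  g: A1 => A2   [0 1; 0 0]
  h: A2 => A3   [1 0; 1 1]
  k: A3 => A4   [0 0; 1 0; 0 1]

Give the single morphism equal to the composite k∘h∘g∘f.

  e0=⟨1,0,0⟩ f=>⟨0,1⟩ g=>⟨1,0⟩ h=>⟨1,1⟩ k=>⟨0,1,1⟩
  e1=⟨0,1,0⟩ f=>⟨0,0⟩ g=>⟨0,0⟩ h=>⟨0,0⟩ k=>⟨0,0,0⟩
  e2=⟨0,0,1⟩ f=>⟨1,0⟩ g=>⟨0,0⟩ h=>⟨0,0⟩ k=>⟨0,0,0⟩
result: [0 0 0; 1 0 0; 1 0 0]

Answer: [0 0 0; 1 0 0; 1 0 0]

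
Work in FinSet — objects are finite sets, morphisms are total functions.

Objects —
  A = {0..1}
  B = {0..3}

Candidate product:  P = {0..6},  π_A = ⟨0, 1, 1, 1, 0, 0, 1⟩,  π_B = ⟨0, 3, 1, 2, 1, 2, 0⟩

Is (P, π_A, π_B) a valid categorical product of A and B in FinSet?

Answer: NOT A VALID PRODUCT — |P|=7 ≠ |A|·|B|=8

Work:
|A|·|B| = 2·4 = 8;  |P| = 7
  → cardinalities differ; no bijection possible.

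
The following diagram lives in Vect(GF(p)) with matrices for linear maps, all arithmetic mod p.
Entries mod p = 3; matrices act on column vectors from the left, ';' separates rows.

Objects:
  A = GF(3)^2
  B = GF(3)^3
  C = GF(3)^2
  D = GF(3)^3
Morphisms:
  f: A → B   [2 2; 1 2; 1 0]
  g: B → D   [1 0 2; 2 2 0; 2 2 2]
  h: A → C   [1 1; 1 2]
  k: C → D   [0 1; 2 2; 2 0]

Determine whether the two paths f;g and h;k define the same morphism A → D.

Answer: DOES NOT COMMUTE

Trace:
1) trace f;g:
  e0=(1,0) f→(2,1,1) g→(1,0,2)
  e1=(0,1) f→(2,2,0) g→(2,2,2)
  result₁ = [1 2; 0 2; 2 2]
2) trace h;k:
  e0=(1,0) h→(1,1) k→(1,1,2)
  e1=(0,1) h→(1,2) k→(2,0,2)
  result₂ = [1 2; 1 0; 2 2]
Equal? distinct morphisms ✗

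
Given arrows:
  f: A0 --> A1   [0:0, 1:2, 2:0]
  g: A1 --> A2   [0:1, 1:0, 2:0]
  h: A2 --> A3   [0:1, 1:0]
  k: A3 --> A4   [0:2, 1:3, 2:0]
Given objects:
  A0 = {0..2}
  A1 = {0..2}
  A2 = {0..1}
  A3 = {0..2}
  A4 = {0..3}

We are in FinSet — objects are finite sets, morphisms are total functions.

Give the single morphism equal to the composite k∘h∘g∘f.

Answer: [0:2, 1:3, 2:2]

Derivation:
  0 f-->0 g-->1 h-->0 k-->2
  1 f-->2 g-->0 h-->1 k-->3
  2 f-->0 g-->1 h-->0 k-->2
composite: [0:2, 1:3, 2:2]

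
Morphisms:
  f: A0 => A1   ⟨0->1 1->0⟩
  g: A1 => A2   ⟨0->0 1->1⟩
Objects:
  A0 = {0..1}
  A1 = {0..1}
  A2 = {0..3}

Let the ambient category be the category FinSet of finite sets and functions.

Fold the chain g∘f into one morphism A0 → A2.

  0 f=>1 g=>1
  1 f=>0 g=>0
result: ⟨0->1 1->0⟩

Answer: ⟨0->1 1->0⟩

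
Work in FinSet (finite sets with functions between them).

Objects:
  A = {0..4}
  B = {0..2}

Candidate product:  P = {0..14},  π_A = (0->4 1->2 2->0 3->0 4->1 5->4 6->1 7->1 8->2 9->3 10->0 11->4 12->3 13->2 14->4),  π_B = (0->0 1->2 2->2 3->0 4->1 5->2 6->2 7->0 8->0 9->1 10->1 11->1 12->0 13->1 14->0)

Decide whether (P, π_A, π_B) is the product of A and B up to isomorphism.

Answer: NOT A VALID PRODUCT — duplicate pair at indices 14,0

Work:
|A|·|B| = 5·3 = 15;  |P| = 15
Check the pairing map k ↦ (π_A(k), π_B(k)):
  0 -> (4,0)
  1 -> (2,2)
  2 -> (0,2)
  3 -> (0,0)
  4 -> (1,1)
  5 -> (4,2)
  6 -> (1,2)
  7 -> (1,0)
  8 -> (2,0)
  9 -> (3,1)
  10 -> (0,1)
  11 -> (4,1)
  12 -> (3,0)
  13 -> (2,1)
  14 -> (4,0)  ✗ repeats pair of k=0
distinct pairs in image: 14 / 15 needed
  → (4,0) hit at k=0 and k=14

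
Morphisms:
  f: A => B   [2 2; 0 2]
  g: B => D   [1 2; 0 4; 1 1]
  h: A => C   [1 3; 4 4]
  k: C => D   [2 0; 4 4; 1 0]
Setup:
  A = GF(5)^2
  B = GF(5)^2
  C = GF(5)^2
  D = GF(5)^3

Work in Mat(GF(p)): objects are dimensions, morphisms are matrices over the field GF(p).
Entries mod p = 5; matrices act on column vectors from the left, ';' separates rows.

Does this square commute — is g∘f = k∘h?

Answer: DOES NOT COMMUTE

Work:
1) trace f;g:
  e0=[1,0] f=>[2,0] g=>[2,0,2]
  e1=[0,1] f=>[2,2] g=>[1,3,4]
  ⟦path⟧₁ = [2 1; 0 3; 2 4]
2) trace h;k:
  e0=[1,0] h=>[1,4] k=>[2,0,1]
  e1=[0,1] h=>[3,4] k=>[1,3,3]
  ⟦path⟧₂ = [2 1; 0 3; 1 3]
Equal? NO — does not commute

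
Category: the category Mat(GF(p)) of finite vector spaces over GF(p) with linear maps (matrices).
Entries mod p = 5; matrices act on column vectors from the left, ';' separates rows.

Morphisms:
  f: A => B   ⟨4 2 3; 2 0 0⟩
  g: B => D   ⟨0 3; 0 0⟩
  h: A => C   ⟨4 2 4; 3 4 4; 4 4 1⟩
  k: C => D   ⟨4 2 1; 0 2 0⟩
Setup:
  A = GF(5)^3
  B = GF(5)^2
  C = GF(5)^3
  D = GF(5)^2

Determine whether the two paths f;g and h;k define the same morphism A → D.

Answer: DOES NOT COMMUTE

Trace:
1) trace f;g:
  e0=[1,0,0] f=>[4,2] g=>[1,0]
  e1=[0,1,0] f=>[2,0] g=>[0,0]
  e2=[0,0,1] f=>[3,0] g=>[0,0]
  ⟦path⟧₁ = ⟨1 0 0; 0 0 0⟩
2) trace h;k:
  e0=[1,0,0] h=>[4,3,4] k=>[1,1]
  e1=[0,1,0] h=>[2,4,4] k=>[0,3]
  e2=[0,0,1] h=>[4,4,1] k=>[0,3]
  ⟦path⟧₂ = ⟨1 0 0; 1 3 3⟩
Equal? NO — does not commute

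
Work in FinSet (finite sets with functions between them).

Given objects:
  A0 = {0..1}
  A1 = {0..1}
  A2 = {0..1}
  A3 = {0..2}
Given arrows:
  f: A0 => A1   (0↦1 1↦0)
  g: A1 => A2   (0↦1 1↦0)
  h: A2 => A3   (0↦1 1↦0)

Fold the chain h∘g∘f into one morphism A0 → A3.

  0 f=>1 g=>0 h=>1
  1 f=>0 g=>1 h=>0
⟦path⟧: (0↦1 1↦0)

Answer: (0↦1 1↦0)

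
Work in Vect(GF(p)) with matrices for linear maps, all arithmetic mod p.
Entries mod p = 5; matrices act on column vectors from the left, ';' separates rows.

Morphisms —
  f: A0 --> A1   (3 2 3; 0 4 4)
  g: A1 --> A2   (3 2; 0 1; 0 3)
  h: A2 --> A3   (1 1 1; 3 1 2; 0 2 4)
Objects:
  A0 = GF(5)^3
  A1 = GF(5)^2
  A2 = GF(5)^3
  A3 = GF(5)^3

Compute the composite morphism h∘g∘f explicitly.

Answer: (4 0 3; 2 0 4; 0 1 1)

Derivation:
  e0=[1,0,0] f-->[3,0] g-->[4,0,0] h-->[4,2,0]
  e1=[0,1,0] f-->[2,4] g-->[4,4,2] h-->[0,0,1]
  e2=[0,0,1] f-->[3,4] g-->[2,4,2] h-->[3,4,1]
result: (4 0 3; 2 0 4; 0 1 1)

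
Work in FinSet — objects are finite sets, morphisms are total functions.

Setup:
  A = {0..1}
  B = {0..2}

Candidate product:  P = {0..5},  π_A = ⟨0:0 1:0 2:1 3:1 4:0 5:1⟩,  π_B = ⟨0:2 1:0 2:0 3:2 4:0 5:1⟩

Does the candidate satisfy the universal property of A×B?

Answer: NOT A VALID PRODUCT — duplicate pair at indices 1,4

Work:
|A|·|B| = 2·3 = 6;  |P| = 6
Check the pairing map k ↦ (π_A(k), π_B(k)):
  0 : (0,2)
  1 : (0,0)
  2 : (1,0)
  3 : (1,2)
  4 : (0,0)  ✗ repeats pair of k=1
  5 : (1,1)
distinct pairs in image: 5 / 6 needed
  → (0,0) hit at k=1 and k=4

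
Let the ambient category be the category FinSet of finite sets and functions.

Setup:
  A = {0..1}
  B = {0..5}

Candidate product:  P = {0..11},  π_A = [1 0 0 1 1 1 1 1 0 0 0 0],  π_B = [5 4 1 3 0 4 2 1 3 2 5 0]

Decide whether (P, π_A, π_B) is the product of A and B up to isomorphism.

|A|·|B| = 2·6 = 12;  |P| = 12
Check the pairing map k ↦ (π_A(k), π_B(k)):
  0 : (1,5)
  1 : (0,4)
  2 : (0,1)
  3 : (1,3)
  4 : (1,0)
  5 : (1,4)
  6 : (1,2)
  7 : (1,1)
  8 : (0,3)
  9 : (0,2)
  10 : (0,5)
  11 : (0,0)
distinct pairs in image: 12 / 12 needed
  → bijection onto A×B; projections well-typed.

Answer: VALID PRODUCT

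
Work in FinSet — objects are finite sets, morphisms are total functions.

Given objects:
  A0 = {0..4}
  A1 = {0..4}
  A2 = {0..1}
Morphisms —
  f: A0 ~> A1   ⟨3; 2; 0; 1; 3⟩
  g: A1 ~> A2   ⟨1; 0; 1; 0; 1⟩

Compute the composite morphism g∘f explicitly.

Answer: ⟨0; 1; 1; 0; 0⟩

Trace:
  0 f~>3 g~>0
  1 f~>2 g~>1
  2 f~>0 g~>1
  3 f~>1 g~>0
  4 f~>3 g~>0
⟦path⟧: ⟨0; 1; 1; 0; 0⟩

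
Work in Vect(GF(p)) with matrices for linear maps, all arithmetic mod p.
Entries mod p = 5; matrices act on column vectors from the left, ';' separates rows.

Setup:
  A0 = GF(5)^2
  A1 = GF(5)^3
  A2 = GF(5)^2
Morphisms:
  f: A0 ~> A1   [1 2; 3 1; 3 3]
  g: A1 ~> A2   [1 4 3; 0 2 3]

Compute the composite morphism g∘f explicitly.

  e0=⟨1,0⟩ f~>⟨1,3,3⟩ g~>⟨2,0⟩
  e1=⟨0,1⟩ f~>⟨2,1,3⟩ g~>⟨0,1⟩
⟦path⟧: [2 0; 0 1]

Answer: [2 0; 0 1]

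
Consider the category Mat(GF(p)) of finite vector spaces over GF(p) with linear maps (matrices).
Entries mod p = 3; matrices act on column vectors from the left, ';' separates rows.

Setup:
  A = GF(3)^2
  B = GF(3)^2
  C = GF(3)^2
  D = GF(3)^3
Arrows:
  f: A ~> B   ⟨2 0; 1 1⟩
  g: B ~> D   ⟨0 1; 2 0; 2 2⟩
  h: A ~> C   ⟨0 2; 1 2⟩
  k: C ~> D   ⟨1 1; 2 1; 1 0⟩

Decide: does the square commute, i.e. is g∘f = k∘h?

Answer: COMMUTES

Work:
Path 1 = f;g:
  e0=⟨1,0⟩ f~>⟨2,1⟩ g~>⟨1,1,0⟩
  e1=⟨0,1⟩ f~>⟨0,1⟩ g~>⟨1,0,2⟩
  result₁ = ⟨1 1; 1 0; 0 2⟩
Path 2 = h;k:
  e0=⟨1,0⟩ h~>⟨0,1⟩ k~>⟨1,1,0⟩
  e1=⟨0,1⟩ h~>⟨2,2⟩ k~>⟨1,0,2⟩
  result₂ = ⟨1 1; 1 0; 0 2⟩
Equal? YES — commutes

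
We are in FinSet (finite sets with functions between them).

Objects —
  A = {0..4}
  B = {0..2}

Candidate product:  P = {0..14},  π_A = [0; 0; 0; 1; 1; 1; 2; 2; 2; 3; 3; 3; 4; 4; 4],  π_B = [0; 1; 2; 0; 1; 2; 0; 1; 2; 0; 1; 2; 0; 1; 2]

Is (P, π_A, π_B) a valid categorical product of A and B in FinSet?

|A|·|B| = 5·3 = 15;  |P| = 15
Check the pairing map k ↦ (π_A(k), π_B(k)):
  0 : (0,0)
  1 : (0,1)
  2 : (0,2)
  3 : (1,0)
  4 : (1,1)
  5 : (1,2)
  6 : (2,0)
  7 : (2,1)
  8 : (2,2)
  9 : (3,0)
  10 : (3,1)
  11 : (3,2)
  12 : (4,0)
  13 : (4,1)
  14 : (4,2)
distinct pairs in image: 15 / 15 needed
  → bijection onto A×B; projections well-typed.

Answer: VALID PRODUCT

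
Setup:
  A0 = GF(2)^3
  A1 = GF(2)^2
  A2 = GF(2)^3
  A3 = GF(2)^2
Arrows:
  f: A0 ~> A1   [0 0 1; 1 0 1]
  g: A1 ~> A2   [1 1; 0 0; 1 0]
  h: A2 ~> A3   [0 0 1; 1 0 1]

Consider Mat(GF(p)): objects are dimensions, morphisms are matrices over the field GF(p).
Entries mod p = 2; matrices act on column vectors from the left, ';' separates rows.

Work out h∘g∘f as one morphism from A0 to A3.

  e0=[1,0,0] f~>[0,1] g~>[1,0,0] h~>[0,1]
  e1=[0,1,0] f~>[0,0] g~>[0,0,0] h~>[0,0]
  e2=[0,0,1] f~>[1,1] g~>[0,0,1] h~>[1,1]
composite: [0 0 1; 1 0 1]

Answer: [0 0 1; 1 0 1]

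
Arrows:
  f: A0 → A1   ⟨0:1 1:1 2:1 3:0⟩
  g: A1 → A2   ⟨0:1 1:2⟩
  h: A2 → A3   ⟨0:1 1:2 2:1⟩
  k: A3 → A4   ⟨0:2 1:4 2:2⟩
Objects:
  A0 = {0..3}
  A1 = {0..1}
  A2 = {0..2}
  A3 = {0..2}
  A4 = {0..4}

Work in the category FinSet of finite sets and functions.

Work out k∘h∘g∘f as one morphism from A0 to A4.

Answer: ⟨0:4 1:4 2:4 3:2⟩

Trace:
  0 f→1 g→2 h→1 k→4
  1 f→1 g→2 h→1 k→4
  2 f→1 g→2 h→1 k→4
  3 f→0 g→1 h→2 k→2
⟦path⟧: ⟨0:4 1:4 2:4 3:2⟩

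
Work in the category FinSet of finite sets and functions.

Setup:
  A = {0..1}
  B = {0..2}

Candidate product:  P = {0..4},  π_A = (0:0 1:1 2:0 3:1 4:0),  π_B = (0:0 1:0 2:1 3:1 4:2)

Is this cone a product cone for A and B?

Answer: NOT A VALID PRODUCT — |P|=5 ≠ |A|·|B|=6

Trace:
|A|·|B| = 2·3 = 6;  |P| = 5
  → cardinalities differ; no bijection possible.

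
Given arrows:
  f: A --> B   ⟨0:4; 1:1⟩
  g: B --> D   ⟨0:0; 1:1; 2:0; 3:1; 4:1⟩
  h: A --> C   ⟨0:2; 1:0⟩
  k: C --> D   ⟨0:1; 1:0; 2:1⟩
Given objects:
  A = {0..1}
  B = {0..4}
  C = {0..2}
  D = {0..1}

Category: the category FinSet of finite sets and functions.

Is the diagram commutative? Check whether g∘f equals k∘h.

Answer: COMMUTES

Derivation:
1) trace f;g:
  0 f-->4 g-->1
  1 f-->1 g-->1
  ⟦path⟧₁ = ⟨0:1; 1:1⟩
2) trace h;k:
  0 h-->2 k-->1
  1 h-->0 k-->1
  ⟦path⟧₂ = ⟨0:1; 1:1⟩
Equal? equal; square commutes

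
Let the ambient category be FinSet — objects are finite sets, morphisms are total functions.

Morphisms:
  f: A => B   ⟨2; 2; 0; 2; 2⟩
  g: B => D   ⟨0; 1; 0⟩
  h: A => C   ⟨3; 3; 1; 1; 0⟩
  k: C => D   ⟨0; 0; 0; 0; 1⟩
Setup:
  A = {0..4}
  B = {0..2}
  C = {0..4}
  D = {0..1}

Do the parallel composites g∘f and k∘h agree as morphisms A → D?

Answer: COMMUTES

Work:
Path 1 = f;g:
  0 f=>2 g=>0
  1 f=>2 g=>0
  2 f=>0 g=>0
  3 f=>2 g=>0
  4 f=>2 g=>0
  ⟦path⟧₁ = ⟨0; 0; 0; 0; 0⟩
Path 2 = h;k:
  0 h=>3 k=>0
  1 h=>3 k=>0
  2 h=>1 k=>0
  3 h=>1 k=>0
  4 h=>0 k=>0
  ⟦path⟧₂ = ⟨0; 0; 0; 0; 0⟩
Equal? YES — commutes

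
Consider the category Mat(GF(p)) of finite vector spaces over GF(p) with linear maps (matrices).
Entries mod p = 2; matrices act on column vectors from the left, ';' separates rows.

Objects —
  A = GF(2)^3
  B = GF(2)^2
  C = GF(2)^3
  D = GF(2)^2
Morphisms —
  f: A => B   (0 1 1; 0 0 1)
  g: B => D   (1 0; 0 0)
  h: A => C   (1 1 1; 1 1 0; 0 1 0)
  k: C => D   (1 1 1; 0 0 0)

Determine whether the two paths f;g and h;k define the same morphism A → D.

Answer: COMMUTES

Derivation:
1) trace f;g:
  e0=[1,0,0] f=>[0,0] g=>[0,0]
  e1=[0,1,0] f=>[1,0] g=>[1,0]
  e2=[0,0,1] f=>[1,1] g=>[1,0]
  result₁ = (0 1 1; 0 0 0)
2) trace h;k:
  e0=[1,0,0] h=>[1,1,0] k=>[0,0]
  e1=[0,1,0] h=>[1,1,1] k=>[1,0]
  e2=[0,0,1] h=>[1,0,0] k=>[1,0]
  result₂ = (0 1 1; 0 0 0)
Equal? equal; square commutes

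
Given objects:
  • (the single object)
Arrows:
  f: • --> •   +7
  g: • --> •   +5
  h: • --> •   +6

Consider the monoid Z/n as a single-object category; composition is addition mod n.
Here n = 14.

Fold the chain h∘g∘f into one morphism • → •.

Answer: +4

Trace:
  0 +7≡7 +5≡12 +6≡4  (mod 14)
composite: +4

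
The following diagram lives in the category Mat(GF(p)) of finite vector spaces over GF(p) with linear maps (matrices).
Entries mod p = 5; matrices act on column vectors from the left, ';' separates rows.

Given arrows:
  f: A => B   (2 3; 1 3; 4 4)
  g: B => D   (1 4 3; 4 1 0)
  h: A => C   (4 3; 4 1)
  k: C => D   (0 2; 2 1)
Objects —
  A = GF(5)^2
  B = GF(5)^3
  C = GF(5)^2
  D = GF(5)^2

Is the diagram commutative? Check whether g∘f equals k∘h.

1) trace f;g:
  e0=⟨1,0⟩ f=>⟨2,1,4⟩ g=>⟨3,4⟩
  e1=⟨0,1⟩ f=>⟨3,3,4⟩ g=>⟨2,0⟩
  result₁ = (3 2; 4 0)
2) trace h;k:
  e0=⟨1,0⟩ h=>⟨4,4⟩ k=>⟨3,2⟩
  e1=⟨0,1⟩ h=>⟨3,1⟩ k=>⟨2,2⟩
  result₂ = (3 2; 2 2)
Equal? differ; not commutative

Answer: DOES NOT COMMUTE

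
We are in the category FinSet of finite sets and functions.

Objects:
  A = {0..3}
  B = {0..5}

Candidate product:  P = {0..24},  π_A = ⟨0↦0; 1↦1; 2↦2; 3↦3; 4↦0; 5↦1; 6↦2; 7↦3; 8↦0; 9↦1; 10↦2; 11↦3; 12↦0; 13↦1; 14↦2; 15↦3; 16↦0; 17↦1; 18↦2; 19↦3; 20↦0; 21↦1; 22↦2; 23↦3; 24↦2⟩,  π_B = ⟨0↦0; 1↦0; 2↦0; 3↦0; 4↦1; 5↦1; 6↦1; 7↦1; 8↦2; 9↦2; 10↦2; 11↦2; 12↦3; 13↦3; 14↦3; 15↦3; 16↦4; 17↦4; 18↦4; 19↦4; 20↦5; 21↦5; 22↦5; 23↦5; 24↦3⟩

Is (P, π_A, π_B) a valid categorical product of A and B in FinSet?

|A|·|B| = 4·6 = 24;  |P| = 25
  → cardinalities differ; no bijection possible.

Answer: NOT A VALID PRODUCT — |P|=25 ≠ |A|·|B|=24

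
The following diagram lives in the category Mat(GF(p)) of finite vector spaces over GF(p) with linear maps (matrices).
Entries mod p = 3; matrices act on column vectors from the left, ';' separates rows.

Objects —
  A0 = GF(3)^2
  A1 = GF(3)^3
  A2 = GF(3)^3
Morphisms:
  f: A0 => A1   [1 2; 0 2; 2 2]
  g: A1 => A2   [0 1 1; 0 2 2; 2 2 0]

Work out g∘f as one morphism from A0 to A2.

Answer: [2 1; 1 2; 2 2]

Work:
  e0=[1,0] f=>[1,0,2] g=>[2,1,2]
  e1=[0,1] f=>[2,2,2] g=>[1,2,2]
⟦path⟧: [2 1; 1 2; 2 2]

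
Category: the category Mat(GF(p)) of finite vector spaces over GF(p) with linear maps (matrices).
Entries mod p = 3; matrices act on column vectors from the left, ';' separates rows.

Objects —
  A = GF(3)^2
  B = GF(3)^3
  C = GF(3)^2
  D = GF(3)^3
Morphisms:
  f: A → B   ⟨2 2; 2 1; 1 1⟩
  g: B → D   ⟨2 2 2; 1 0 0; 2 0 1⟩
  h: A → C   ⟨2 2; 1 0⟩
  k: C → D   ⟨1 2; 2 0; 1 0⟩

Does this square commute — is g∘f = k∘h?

Along f;g (path 1):
  e0=[1,0] f→[2,2,1] g→[1,2,2]
  e1=[0,1] f→[2,1,1] g→[2,2,2]
  result₁ = ⟨1 2; 2 2; 2 2⟩
Along h;k (path 2):
  e0=[1,0] h→[2,1] k→[1,1,2]
  e1=[0,1] h→[2,0] k→[2,1,2]
  result₂ = ⟨1 2; 1 1; 2 2⟩
Equal? NO — does not commute

Answer: DOES NOT COMMUTE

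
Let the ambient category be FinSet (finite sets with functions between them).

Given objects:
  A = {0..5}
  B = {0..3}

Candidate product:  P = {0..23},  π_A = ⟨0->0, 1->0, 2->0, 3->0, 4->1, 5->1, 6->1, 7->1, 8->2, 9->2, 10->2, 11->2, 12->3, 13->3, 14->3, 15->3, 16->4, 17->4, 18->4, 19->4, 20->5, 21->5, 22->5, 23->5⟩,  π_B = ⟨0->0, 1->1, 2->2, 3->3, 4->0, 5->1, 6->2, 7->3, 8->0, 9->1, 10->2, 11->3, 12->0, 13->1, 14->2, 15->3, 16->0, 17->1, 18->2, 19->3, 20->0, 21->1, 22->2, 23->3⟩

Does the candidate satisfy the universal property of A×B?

Answer: VALID PRODUCT

Trace:
|A|·|B| = 6·4 = 24;  |P| = 24
Check the pairing map k ↦ (π_A(k), π_B(k)):
  0 -> (0,0)
  1 -> (0,1)
  2 -> (0,2)
  3 -> (0,3)
  4 -> (1,0)
  5 -> (1,1)
  6 -> (1,2)
  7 -> (1,3)
  8 -> (2,0)
  9 -> (2,1)
  10 -> (2,2)
  11 -> (2,3)
  12 -> (3,0)
  13 -> (3,1)
  14 -> (3,2)
  15 -> (3,3)
  16 -> (4,0)
  17 -> (4,1)
  18 -> (4,2)
  19 -> (4,3)
  20 -> (5,0)
  21 -> (5,1)
  22 -> (5,2)
  23 -> (5,3)
distinct pairs in image: 24 / 24 needed
  → bijection onto A×B; projections well-typed.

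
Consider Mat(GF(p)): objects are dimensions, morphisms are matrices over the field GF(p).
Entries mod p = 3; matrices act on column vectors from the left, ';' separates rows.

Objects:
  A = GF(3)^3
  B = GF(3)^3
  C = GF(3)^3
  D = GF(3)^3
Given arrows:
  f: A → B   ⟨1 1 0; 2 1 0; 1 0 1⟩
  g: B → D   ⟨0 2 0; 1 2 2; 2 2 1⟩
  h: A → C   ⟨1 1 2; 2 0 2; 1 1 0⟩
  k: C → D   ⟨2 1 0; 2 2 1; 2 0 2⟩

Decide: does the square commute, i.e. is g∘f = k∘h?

Answer: COMMUTES

Derivation:
1) trace f;g:
  e0=⟨1,0,0⟩ f→⟨1,2,1⟩ g→⟨1,1,1⟩
  e1=⟨0,1,0⟩ f→⟨1,1,0⟩ g→⟨2,0,1⟩
  e2=⟨0,0,1⟩ f→⟨0,0,1⟩ g→⟨0,2,1⟩
  result₁ = ⟨1 2 0; 1 0 2; 1 1 1⟩
2) trace h;k:
  e0=⟨1,0,0⟩ h→⟨1,2,1⟩ k→⟨1,1,1⟩
  e1=⟨0,1,0⟩ h→⟨1,0,1⟩ k→⟨2,0,1⟩
  e2=⟨0,0,1⟩ h→⟨2,2,0⟩ k→⟨0,2,1⟩
  result₂ = ⟨1 2 0; 1 0 2; 1 1 1⟩
Equal? YES — commutes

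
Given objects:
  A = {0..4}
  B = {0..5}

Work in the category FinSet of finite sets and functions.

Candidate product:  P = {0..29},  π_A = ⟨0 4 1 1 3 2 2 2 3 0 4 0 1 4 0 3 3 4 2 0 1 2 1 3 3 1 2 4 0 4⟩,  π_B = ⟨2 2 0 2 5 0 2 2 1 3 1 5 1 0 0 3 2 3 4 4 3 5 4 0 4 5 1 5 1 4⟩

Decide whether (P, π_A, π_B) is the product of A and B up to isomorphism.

Answer: NOT A VALID PRODUCT — duplicate pair at indices 7,6

Work:
|A|·|B| = 5·6 = 30;  |P| = 30
Check the pairing map k ↦ (π_A(k), π_B(k)):
  0 ↦ (0,2)
  1 ↦ (4,2)
  2 ↦ (1,0)
  3 ↦ (1,2)
  4 ↦ (3,5)
  5 ↦ (2,0)
  6 ↦ (2,2)
  7 ↦ (2,2)  ✗ repeats pair of k=6
  8 ↦ (3,1)
  9 ↦ (0,3)
  10 ↦ (4,1)
  11 ↦ (0,5)
  12 ↦ (1,1)
  13 ↦ (4,0)
  14 ↦ (0,0)
  15 ↦ (3,3)
  16 ↦ (3,2)
  17 ↦ (4,3)
  18 ↦ (2,4)
  19 ↦ (0,4)
  20 ↦ (1,3)
  21 ↦ (2,5)
  22 ↦ (1,4)
  23 ↦ (3,0)
  24 ↦ (3,4)
  25 ↦ (1,5)
  26 ↦ (2,1)
  27 ↦ (4,5)
  28 ↦ (0,1)
  29 ↦ (4,4)
distinct pairs in image: 29 / 30 needed
  → (2,2) hit at k=6 and k=7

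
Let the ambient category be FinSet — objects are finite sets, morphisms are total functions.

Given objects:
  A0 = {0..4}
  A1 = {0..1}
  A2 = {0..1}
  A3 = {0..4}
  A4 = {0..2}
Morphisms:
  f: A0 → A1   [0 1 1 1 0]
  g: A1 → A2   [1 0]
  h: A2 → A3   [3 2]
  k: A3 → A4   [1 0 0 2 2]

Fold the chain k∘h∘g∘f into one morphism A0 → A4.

  0 f→0 g→1 h→2 k→0
  1 f→1 g→0 h→3 k→2
  2 f→1 g→0 h→3 k→2
  3 f→1 g→0 h→3 k→2
  4 f→0 g→1 h→2 k→0
⟦path⟧: [0 2 2 2 0]

Answer: [0 2 2 2 0]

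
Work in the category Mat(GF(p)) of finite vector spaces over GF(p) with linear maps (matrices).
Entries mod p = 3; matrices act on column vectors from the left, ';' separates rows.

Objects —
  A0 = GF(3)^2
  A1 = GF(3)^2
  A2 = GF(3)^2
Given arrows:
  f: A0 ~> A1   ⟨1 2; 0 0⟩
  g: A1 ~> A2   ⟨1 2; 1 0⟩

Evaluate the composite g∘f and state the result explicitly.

Answer: ⟨1 2; 1 2⟩

Work:
  e0=⟨1,0⟩ f~>⟨1,0⟩ g~>⟨1,1⟩
  e1=⟨0,1⟩ f~>⟨2,0⟩ g~>⟨2,2⟩
composite: ⟨1 2; 1 2⟩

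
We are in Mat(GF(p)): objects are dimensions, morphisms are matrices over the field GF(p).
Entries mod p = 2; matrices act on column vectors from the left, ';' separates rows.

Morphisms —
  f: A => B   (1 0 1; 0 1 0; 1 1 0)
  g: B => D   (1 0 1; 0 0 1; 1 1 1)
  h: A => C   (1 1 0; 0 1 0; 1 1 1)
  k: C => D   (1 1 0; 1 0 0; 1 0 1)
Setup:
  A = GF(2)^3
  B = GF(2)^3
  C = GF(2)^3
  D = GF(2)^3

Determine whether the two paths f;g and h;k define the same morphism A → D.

Path 1 = f;g:
  e0=[1,0,0] f=>[1,0,1] g=>[0,1,0]
  e1=[0,1,0] f=>[0,1,1] g=>[1,1,0]
  e2=[0,0,1] f=>[1,0,0] g=>[1,0,1]
  composite₁ = (0 1 1; 1 1 0; 0 0 1)
Path 2 = h;k:
  e0=[1,0,0] h=>[1,0,1] k=>[1,1,0]
  e1=[0,1,0] h=>[1,1,1] k=>[0,1,0]
  e2=[0,0,1] h=>[0,0,1] k=>[0,0,1]
  composite₂ = (1 0 0; 1 1 0; 0 0 1)
Equal? distinct morphisms ✗

Answer: DOES NOT COMMUTE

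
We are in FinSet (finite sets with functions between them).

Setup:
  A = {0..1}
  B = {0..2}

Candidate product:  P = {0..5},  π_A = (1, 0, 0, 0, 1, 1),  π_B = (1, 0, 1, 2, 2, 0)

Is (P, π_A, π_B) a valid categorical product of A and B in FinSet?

Answer: VALID PRODUCT

Derivation:
|A|·|B| = 2·3 = 6;  |P| = 6
Check the pairing map k ↦ (π_A(k), π_B(k)):
  0 : (1,1)
  1 : (0,0)
  2 : (0,1)
  3 : (0,2)
  4 : (1,2)
  5 : (1,0)
distinct pairs in image: 6 / 6 needed
  → bijection onto A×B; projections well-typed.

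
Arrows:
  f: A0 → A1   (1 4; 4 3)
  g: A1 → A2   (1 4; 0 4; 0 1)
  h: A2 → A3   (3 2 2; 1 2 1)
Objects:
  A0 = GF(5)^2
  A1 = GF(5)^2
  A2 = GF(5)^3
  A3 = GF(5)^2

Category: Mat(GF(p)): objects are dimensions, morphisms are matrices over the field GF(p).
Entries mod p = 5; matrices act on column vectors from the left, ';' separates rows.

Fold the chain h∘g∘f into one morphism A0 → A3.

  e0=[1,0] f→[1,4] g→[2,1,4] h→[1,3]
  e1=[0,1] f→[4,3] g→[1,2,3] h→[3,3]
result: (1 3; 3 3)

Answer: (1 3; 3 3)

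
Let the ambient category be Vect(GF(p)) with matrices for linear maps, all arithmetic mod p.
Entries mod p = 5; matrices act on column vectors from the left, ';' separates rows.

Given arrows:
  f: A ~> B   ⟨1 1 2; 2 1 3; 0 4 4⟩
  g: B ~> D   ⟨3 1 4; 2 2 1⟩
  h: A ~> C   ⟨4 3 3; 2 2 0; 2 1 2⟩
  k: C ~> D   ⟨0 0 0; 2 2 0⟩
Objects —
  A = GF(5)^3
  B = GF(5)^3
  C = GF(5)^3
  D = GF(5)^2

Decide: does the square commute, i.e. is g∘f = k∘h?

Answer: DOES NOT COMMUTE

Work:
1) trace f;g:
  e0=⟨1,0,0⟩ f~>⟨1,2,0⟩ g~>⟨0,1⟩
  e1=⟨0,1,0⟩ f~>⟨1,1,4⟩ g~>⟨0,3⟩
  e2=⟨0,0,1⟩ f~>⟨2,3,4⟩ g~>⟨0,4⟩
  ⟦path⟧₁ = ⟨0 0 0; 1 3 4⟩
2) trace h;k:
  e0=⟨1,0,0⟩ h~>⟨4,2,2⟩ k~>⟨0,2⟩
  e1=⟨0,1,0⟩ h~>⟨3,2,1⟩ k~>⟨0,0⟩
  e2=⟨0,0,1⟩ h~>⟨3,0,2⟩ k~>⟨0,1⟩
  ⟦path⟧₂ = ⟨0 0 0; 2 0 1⟩
Equal? distinct morphisms ✗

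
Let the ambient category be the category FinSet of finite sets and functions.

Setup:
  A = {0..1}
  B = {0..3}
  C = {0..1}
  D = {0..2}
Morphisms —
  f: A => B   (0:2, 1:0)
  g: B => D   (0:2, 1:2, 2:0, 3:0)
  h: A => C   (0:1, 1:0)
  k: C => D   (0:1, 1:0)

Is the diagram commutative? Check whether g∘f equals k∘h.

Answer: DOES NOT COMMUTE

Derivation:
Along f;g (path 1):
  0 f=>2 g=>0
  1 f=>0 g=>2
  composite₁ = (0:0, 1:2)
Along h;k (path 2):
  0 h=>1 k=>0
  1 h=>0 k=>1
  composite₂ = (0:0, 1:1)
Equal? differ; not commutative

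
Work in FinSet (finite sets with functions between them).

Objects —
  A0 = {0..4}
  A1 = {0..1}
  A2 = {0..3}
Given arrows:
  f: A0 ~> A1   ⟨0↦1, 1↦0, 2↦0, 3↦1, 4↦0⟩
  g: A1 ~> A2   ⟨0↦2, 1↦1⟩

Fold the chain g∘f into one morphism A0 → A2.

  0 f~>1 g~>1
  1 f~>0 g~>2
  2 f~>0 g~>2
  3 f~>1 g~>1
  4 f~>0 g~>2
⟦path⟧: ⟨0↦1, 1↦2, 2↦2, 3↦1, 4↦2⟩

Answer: ⟨0↦1, 1↦2, 2↦2, 3↦1, 4↦2⟩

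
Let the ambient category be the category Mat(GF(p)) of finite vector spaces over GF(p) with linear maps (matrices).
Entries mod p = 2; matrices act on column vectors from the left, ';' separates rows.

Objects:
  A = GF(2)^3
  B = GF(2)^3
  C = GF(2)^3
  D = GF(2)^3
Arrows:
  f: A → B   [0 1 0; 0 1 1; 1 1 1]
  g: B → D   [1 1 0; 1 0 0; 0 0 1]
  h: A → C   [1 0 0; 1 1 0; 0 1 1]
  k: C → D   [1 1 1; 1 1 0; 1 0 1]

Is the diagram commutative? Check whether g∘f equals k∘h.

Answer: COMMUTES

Trace:
Along f;g (path 1):
  e0=(1,0,0) f→(0,0,1) g→(0,0,1)
  e1=(0,1,0) f→(1,1,1) g→(0,1,1)
  e2=(0,0,1) f→(0,1,1) g→(1,0,1)
  composite₁ = [0 0 1; 0 1 0; 1 1 1]
Along h;k (path 2):
  e0=(1,0,0) h→(1,1,0) k→(0,0,1)
  e1=(0,1,0) h→(0,1,1) k→(0,1,1)
  e2=(0,0,1) h→(0,0,1) k→(1,0,1)
  composite₂ = [0 0 1; 0 1 0; 1 1 1]
Equal? same morphism ✓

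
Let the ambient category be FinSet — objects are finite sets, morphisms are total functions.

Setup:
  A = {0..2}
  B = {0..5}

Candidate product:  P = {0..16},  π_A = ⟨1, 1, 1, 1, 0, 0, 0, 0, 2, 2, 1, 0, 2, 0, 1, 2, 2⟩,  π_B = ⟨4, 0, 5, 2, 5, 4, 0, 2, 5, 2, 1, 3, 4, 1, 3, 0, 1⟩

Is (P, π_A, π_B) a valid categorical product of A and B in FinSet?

|A|·|B| = 3·6 = 18;  |P| = 17
  → cardinalities differ; no bijection possible.

Answer: NOT A VALID PRODUCT — |P|=17 ≠ |A|·|B|=18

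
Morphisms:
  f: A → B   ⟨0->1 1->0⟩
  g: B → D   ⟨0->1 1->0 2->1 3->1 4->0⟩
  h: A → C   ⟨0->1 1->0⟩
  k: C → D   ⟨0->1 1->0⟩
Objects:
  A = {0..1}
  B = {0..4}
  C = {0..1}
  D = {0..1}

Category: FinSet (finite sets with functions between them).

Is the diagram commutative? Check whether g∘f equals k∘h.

Answer: COMMUTES

Derivation:
Along f;g (path 1):
  0 f→1 g→0
  1 f→0 g→1
  result₁ = ⟨0->0 1->1⟩
Along h;k (path 2):
  0 h→1 k→0
  1 h→0 k→1
  result₂ = ⟨0->0 1->1⟩
Equal? YES — commutes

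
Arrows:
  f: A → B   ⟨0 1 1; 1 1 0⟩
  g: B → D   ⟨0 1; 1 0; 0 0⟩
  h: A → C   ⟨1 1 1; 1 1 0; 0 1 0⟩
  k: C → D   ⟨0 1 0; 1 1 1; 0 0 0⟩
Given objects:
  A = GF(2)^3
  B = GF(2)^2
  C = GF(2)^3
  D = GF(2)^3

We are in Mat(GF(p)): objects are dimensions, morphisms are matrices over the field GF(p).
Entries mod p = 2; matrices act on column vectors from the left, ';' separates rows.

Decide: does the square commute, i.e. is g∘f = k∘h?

1) trace f;g:
  e0=[1,0,0] f→[0,1] g→[1,0,0]
  e1=[0,1,0] f→[1,1] g→[1,1,0]
  e2=[0,0,1] f→[1,0] g→[0,1,0]
  ⟦path⟧₁ = ⟨1 1 0; 0 1 1; 0 0 0⟩
2) trace h;k:
  e0=[1,0,0] h→[1,1,0] k→[1,0,0]
  e1=[0,1,0] h→[1,1,1] k→[1,1,0]
  e2=[0,0,1] h→[1,0,0] k→[0,1,0]
  ⟦path⟧₂ = ⟨1 1 0; 0 1 1; 0 0 0⟩
Equal? YES — commutes

Answer: COMMUTES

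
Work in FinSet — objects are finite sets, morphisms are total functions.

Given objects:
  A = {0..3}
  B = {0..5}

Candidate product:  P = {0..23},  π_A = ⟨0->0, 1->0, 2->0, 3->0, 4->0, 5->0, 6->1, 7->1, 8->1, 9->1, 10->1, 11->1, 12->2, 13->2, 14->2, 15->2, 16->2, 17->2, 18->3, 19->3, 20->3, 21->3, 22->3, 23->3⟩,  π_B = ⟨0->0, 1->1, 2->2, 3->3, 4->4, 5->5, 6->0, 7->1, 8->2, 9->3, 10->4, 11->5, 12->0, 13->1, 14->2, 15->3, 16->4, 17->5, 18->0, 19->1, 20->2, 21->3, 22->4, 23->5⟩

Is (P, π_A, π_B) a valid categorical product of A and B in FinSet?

|A|·|B| = 4·6 = 24;  |P| = 24
Check the pairing map k ↦ (π_A(k), π_B(k)):
  0 -> (0,0)
  1 -> (0,1)
  2 -> (0,2)
  3 -> (0,3)
  4 -> (0,4)
  5 -> (0,5)
  6 -> (1,0)
  7 -> (1,1)
  8 -> (1,2)
  9 -> (1,3)
  10 -> (1,4)
  11 -> (1,5)
  12 -> (2,0)
  13 -> (2,1)
  14 -> (2,2)
  15 -> (2,3)
  16 -> (2,4)
  17 -> (2,5)
  18 -> (3,0)
  19 -> (3,1)
  20 -> (3,2)
  21 -> (3,3)
  22 -> (3,4)
  23 -> (3,5)
distinct pairs in image: 24 / 24 needed
  → bijection onto A×B; projections well-typed.

Answer: VALID PRODUCT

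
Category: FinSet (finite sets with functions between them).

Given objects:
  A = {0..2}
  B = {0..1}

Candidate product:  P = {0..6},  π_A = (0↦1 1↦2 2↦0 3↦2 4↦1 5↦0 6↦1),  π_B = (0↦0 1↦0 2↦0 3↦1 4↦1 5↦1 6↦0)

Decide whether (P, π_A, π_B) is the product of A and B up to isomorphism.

|A|·|B| = 3·2 = 6;  |P| = 7
  → cardinalities differ; no bijection possible.

Answer: NOT A VALID PRODUCT — |P|=7 ≠ |A|·|B|=6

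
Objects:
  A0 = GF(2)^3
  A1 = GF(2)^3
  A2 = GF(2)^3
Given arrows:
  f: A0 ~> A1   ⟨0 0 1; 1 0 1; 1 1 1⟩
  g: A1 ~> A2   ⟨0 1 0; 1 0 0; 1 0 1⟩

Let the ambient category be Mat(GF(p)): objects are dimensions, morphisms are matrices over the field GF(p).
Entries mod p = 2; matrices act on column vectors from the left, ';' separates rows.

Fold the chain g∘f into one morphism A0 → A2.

  e0=(1,0,0) f~>(0,1,1) g~>(1,0,1)
  e1=(0,1,0) f~>(0,0,1) g~>(0,0,1)
  e2=(0,0,1) f~>(1,1,1) g~>(1,1,0)
result: ⟨1 0 1; 0 0 1; 1 1 0⟩

Answer: ⟨1 0 1; 0 0 1; 1 1 0⟩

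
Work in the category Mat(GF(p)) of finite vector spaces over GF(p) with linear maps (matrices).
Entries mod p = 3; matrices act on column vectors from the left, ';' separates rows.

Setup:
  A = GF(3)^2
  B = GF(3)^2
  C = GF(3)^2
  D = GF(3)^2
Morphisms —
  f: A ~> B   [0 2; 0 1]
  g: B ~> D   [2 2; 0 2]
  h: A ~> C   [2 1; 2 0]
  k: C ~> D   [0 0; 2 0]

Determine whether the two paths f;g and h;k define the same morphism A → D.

Answer: DOES NOT COMMUTE

Derivation:
Path 1 = f;g:
  e0=[1,0] f~>[0,0] g~>[0,0]
  e1=[0,1] f~>[2,1] g~>[0,2]
  composite₁ = [0 0; 0 2]
Path 2 = h;k:
  e0=[1,0] h~>[2,2] k~>[0,1]
  e1=[0,1] h~>[1,0] k~>[0,2]
  composite₂ = [0 0; 1 2]
Equal? differ; not commutative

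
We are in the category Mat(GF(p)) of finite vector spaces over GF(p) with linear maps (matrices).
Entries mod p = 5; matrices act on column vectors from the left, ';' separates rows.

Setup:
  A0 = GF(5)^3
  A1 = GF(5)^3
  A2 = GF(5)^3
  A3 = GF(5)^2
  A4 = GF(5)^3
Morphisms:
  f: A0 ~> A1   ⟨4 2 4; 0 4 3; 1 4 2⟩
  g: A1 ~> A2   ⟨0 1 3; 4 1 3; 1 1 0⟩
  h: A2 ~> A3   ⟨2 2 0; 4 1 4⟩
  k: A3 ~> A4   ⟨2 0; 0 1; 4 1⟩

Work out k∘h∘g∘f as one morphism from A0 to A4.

Answer: ⟨3 0 1; 2 2 4; 3 2 1⟩

Trace:
  e0=(1,0,0) f~>(4,0,1) g~>(3,4,4) h~>(4,2) k~>(3,2,3)
  e1=(0,1,0) f~>(2,4,4) g~>(1,4,1) h~>(0,2) k~>(0,2,2)
  e2=(0,0,1) f~>(4,3,2) g~>(4,0,2) h~>(3,4) k~>(1,4,1)
result: ⟨3 0 1; 2 2 4; 3 2 1⟩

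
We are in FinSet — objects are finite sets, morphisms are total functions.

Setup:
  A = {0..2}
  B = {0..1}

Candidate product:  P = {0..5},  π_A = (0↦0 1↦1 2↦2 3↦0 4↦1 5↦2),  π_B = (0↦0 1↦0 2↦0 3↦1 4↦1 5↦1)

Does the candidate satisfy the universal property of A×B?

Answer: VALID PRODUCT

Derivation:
|A|·|B| = 3·2 = 6;  |P| = 6
Check the pairing map k ↦ (π_A(k), π_B(k)):
  0 ↦ (0,0)
  1 ↦ (1,0)
  2 ↦ (2,0)
  3 ↦ (0,1)
  4 ↦ (1,1)
  5 ↦ (2,1)
distinct pairs in image: 6 / 6 needed
  → bijection onto A×B; projections well-typed.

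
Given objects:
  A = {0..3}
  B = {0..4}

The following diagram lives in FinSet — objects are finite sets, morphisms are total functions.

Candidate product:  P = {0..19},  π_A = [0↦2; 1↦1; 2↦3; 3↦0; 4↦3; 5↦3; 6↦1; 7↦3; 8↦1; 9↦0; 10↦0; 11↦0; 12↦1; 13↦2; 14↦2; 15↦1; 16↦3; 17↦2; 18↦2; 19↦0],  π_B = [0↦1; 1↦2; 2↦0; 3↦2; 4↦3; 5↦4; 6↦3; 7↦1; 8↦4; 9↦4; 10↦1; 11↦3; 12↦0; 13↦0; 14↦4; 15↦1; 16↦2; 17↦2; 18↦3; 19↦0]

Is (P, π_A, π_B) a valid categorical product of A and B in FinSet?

|A|·|B| = 4·5 = 20;  |P| = 20
Check the pairing map k ↦ (π_A(k), π_B(k)):
  0 ↦ (2,1)
  1 ↦ (1,2)
  2 ↦ (3,0)
  3 ↦ (0,2)
  4 ↦ (3,3)
  5 ↦ (3,4)
  6 ↦ (1,3)
  7 ↦ (3,1)
  8 ↦ (1,4)
  9 ↦ (0,4)
  10 ↦ (0,1)
  11 ↦ (0,3)
  12 ↦ (1,0)
  13 ↦ (2,0)
  14 ↦ (2,4)
  15 ↦ (1,1)
  16 ↦ (3,2)
  17 ↦ (2,2)
  18 ↦ (2,3)
  19 ↦ (0,0)
distinct pairs in image: 20 / 20 needed
  → bijection onto A×B; projections well-typed.

Answer: VALID PRODUCT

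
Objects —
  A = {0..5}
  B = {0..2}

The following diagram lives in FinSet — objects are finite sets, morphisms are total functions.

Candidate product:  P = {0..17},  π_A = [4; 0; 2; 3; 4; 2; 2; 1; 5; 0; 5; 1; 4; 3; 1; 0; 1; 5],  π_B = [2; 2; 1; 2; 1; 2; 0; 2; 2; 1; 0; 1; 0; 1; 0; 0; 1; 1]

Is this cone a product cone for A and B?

Answer: NOT A VALID PRODUCT — duplicate pair at indices 11,16

Derivation:
|A|·|B| = 6·3 = 18;  |P| = 18
Check the pairing map k ↦ (π_A(k), π_B(k)):
  0 : (4,2)
  1 : (0,2)
  2 : (2,1)
  3 : (3,2)
  4 : (4,1)
  5 : (2,2)
  6 : (2,0)
  7 : (1,2)
  8 : (5,2)
  9 : (0,1)
  10 : (5,0)
  11 : (1,1)
  12 : (4,0)
  13 : (3,1)
  14 : (1,0)
  15 : (0,0)
  16 : (1,1)  ✗ repeats pair of k=11
  17 : (5,1)
distinct pairs in image: 17 / 18 needed
  → (1,1) hit at k=11 and k=16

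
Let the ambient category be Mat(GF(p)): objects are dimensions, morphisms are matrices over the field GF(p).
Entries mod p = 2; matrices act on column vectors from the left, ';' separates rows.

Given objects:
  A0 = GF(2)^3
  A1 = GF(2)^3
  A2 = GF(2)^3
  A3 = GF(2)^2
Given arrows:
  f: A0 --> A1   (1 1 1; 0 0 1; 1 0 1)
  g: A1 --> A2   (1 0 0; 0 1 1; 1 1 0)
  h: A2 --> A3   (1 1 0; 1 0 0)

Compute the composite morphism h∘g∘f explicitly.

  e0=⟨1,0,0⟩ f-->⟨1,0,1⟩ g-->⟨1,1,1⟩ h-->⟨0,1⟩
  e1=⟨0,1,0⟩ f-->⟨1,0,0⟩ g-->⟨1,0,1⟩ h-->⟨1,1⟩
  e2=⟨0,0,1⟩ f-->⟨1,1,1⟩ g-->⟨1,0,0⟩ h-->⟨1,1⟩
result: (0 1 1; 1 1 1)

Answer: (0 1 1; 1 1 1)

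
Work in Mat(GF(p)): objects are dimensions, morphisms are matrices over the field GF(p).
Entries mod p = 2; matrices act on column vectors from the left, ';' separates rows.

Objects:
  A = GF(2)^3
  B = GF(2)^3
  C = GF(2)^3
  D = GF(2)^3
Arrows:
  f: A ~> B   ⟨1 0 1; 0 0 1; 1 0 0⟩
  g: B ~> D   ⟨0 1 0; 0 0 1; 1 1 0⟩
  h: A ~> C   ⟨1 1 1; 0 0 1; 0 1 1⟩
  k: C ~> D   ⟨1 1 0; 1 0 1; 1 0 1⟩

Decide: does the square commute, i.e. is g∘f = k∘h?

Answer: DOES NOT COMMUTE

Trace:
Path 1 = f;g:
  e0=[1,0,0] f~>[1,0,1] g~>[0,1,1]
  e1=[0,1,0] f~>[0,0,0] g~>[0,0,0]
  e2=[0,0,1] f~>[1,1,0] g~>[1,0,0]
  composite₁ = ⟨0 0 1; 1 0 0; 1 0 0⟩
Path 2 = h;k:
  e0=[1,0,0] h~>[1,0,0] k~>[1,1,1]
  e1=[0,1,0] h~>[1,0,1] k~>[1,0,0]
  e2=[0,0,1] h~>[1,1,1] k~>[0,0,0]
  composite₂ = ⟨1 1 0; 1 0 0; 1 0 0⟩
Equal? distinct morphisms ✗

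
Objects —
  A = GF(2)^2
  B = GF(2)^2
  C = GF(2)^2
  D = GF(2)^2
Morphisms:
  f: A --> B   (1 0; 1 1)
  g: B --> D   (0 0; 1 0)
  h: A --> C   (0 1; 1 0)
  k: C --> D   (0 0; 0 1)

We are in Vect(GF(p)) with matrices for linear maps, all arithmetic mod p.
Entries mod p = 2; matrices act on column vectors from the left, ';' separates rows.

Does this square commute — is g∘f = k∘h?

Answer: COMMUTES

Work:
Path 1 = f;g:
  e0=(1,0) f-->(1,1) g-->(0,1)
  e1=(0,1) f-->(0,1) g-->(0,0)
  composite₁ = (0 0; 1 0)
Path 2 = h;k:
  e0=(1,0) h-->(0,1) k-->(0,1)
  e1=(0,1) h-->(1,0) k-->(0,0)
  composite₂ = (0 0; 1 0)
Equal? equal; square commutes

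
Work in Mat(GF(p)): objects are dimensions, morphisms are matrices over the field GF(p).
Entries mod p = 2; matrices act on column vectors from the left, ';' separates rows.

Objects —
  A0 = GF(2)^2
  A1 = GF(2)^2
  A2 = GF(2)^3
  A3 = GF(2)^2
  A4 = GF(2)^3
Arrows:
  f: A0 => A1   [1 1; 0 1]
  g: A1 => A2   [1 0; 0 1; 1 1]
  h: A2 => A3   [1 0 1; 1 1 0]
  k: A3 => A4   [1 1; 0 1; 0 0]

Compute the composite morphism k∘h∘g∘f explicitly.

  e0=⟨1,0⟩ f=>⟨1,0⟩ g=>⟨1,0,1⟩ h=>⟨0,1⟩ k=>⟨1,1,0⟩
  e1=⟨0,1⟩ f=>⟨1,1⟩ g=>⟨1,1,0⟩ h=>⟨1,0⟩ k=>⟨1,0,0⟩
result: [1 1; 1 0; 0 0]

Answer: [1 1; 1 0; 0 0]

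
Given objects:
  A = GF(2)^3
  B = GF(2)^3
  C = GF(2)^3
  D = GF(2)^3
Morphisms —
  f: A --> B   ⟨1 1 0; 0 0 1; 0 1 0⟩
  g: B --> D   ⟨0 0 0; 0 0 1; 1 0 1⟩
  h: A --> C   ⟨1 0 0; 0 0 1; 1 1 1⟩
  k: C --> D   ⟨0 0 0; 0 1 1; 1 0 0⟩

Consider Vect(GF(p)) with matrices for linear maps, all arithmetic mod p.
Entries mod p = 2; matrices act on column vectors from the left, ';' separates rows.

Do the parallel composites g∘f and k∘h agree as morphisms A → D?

Answer: DOES NOT COMMUTE

Derivation:
1) trace f;g:
  e0=[1,0,0] f-->[1,0,0] g-->[0,0,1]
  e1=[0,1,0] f-->[1,0,1] g-->[0,1,0]
  e2=[0,0,1] f-->[0,1,0] g-->[0,0,0]
  ⟦path⟧₁ = ⟨0 0 0; 0 1 0; 1 0 0⟩
2) trace h;k:
  e0=[1,0,0] h-->[1,0,1] k-->[0,1,1]
  e1=[0,1,0] h-->[0,0,1] k-->[0,1,0]
  e2=[0,0,1] h-->[0,1,1] k-->[0,0,0]
  ⟦path⟧₂ = ⟨0 0 0; 1 1 0; 1 0 0⟩
Equal? distinct morphisms ✗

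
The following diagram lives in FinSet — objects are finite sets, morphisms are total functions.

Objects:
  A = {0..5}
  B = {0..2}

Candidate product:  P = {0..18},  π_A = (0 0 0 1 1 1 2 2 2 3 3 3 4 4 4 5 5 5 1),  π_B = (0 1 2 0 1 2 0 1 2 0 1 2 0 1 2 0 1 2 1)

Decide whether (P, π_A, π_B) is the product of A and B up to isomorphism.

|A|·|B| = 6·3 = 18;  |P| = 19
  → cardinalities differ; no bijection possible.

Answer: NOT A VALID PRODUCT — |P|=19 ≠ |A|·|B|=18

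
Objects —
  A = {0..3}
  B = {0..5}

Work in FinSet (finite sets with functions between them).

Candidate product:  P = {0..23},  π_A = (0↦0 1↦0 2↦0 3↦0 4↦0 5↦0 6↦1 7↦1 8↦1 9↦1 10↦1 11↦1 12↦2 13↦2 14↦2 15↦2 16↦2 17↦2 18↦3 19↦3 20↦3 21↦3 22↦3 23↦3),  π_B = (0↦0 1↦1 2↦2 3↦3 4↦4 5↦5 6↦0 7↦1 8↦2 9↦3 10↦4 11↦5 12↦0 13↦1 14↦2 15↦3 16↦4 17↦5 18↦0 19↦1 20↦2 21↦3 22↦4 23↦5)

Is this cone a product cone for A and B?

|A|·|B| = 4·6 = 24;  |P| = 24
Check the pairing map k ↦ (π_A(k), π_B(k)):
  0 ↦ (0,0)
  1 ↦ (0,1)
  2 ↦ (0,2)
  3 ↦ (0,3)
  4 ↦ (0,4)
  5 ↦ (0,5)
  6 ↦ (1,0)
  7 ↦ (1,1)
  8 ↦ (1,2)
  9 ↦ (1,3)
  10 ↦ (1,4)
  11 ↦ (1,5)
  12 ↦ (2,0)
  13 ↦ (2,1)
  14 ↦ (2,2)
  15 ↦ (2,3)
  16 ↦ (2,4)
  17 ↦ (2,5)
  18 ↦ (3,0)
  19 ↦ (3,1)
  20 ↦ (3,2)
  21 ↦ (3,3)
  22 ↦ (3,4)
  23 ↦ (3,5)
distinct pairs in image: 24 / 24 needed
  → bijection onto A×B; projections well-typed.

Answer: VALID PRODUCT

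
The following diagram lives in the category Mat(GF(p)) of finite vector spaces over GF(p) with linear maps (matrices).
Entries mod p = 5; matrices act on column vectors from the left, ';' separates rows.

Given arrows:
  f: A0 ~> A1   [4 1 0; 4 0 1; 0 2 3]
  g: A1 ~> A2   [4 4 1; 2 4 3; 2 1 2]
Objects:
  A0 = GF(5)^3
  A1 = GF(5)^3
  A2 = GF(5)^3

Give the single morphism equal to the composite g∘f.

Answer: [2 1 2; 4 3 3; 2 1 2]

Trace:
  e0=⟨1,0,0⟩ f~>⟨4,4,0⟩ g~>⟨2,4,2⟩
  e1=⟨0,1,0⟩ f~>⟨1,0,2⟩ g~>⟨1,3,1⟩
  e2=⟨0,0,1⟩ f~>⟨0,1,3⟩ g~>⟨2,3,2⟩
composite: [2 1 2; 4 3 3; 2 1 2]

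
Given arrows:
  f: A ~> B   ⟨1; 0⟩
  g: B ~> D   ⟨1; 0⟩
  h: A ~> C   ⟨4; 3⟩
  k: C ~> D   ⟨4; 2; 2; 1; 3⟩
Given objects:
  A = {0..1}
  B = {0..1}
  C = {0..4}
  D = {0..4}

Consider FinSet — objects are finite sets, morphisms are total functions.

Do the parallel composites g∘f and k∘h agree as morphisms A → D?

Answer: DOES NOT COMMUTE

Work:
1) trace f;g:
  0 f~>1 g~>0
  1 f~>0 g~>1
  composite₁ = ⟨0; 1⟩
2) trace h;k:
  0 h~>4 k~>3
  1 h~>3 k~>1
  composite₂ = ⟨3; 1⟩
Equal? NO — does not commute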